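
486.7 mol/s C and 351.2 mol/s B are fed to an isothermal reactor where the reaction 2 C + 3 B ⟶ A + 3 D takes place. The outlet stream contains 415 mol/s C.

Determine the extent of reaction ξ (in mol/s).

For C: n = n₀ − 2ξ → 415 = 486.7 − 2ξ, giving ξ = 35.85 mol/s.
Outlet amounts (n = n₀ + ν ξ):
  C: 486.7 − 2(35.85) = 415
  B: 351.2 − 3(35.85) = 243.7
  A: 0 + 1(35.85) = 35.85
  D: 0 + 3(35.85) = 107.5

ξ = 35.8 mol/s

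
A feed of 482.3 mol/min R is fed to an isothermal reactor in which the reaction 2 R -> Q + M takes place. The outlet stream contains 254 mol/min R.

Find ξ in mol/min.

ξ = 114 mol/min

For R: n = n₀ − 2ξ → 254 = 482.3 − 2ξ, giving ξ = 114.2 mol/min.
Outlet amounts (n = n₀ + ν ξ):
  R: 482.3 − 2(114.2) = 254
  Q: 0 + 1(114.2) = 114.2
  M: 0 + 1(114.2) = 114.2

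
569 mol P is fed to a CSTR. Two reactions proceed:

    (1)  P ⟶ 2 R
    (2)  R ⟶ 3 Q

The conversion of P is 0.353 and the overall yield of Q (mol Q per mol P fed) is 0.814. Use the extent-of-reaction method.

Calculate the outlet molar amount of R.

Conversion of P: P consumed = 1ξ₁ = 0.353 × 569 → ξ₁ = 200.9 mol.
Yield of Q: 3ξ₂ / 569 = 0.814 → ξ₂ = 154.4 mol.
Outlet amounts (n = n₀ + Σ ν·ξ):
  P: 569 − 1(200.9) = 368.1
  R: 0 + 2(200.9) − 1(154.4) = 247.3
  Q: 0 + 3(154.4) = 463.2

247 mol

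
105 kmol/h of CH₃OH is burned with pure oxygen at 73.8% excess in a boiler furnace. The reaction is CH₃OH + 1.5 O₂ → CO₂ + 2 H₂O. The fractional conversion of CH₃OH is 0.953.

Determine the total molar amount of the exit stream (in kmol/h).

Stoichiometric O₂ = 1.5 × 105 = 157.5 kmol/h; O₂ fed = 157.5 × 1.738 = 273.7 kmol/h.
Fuel reacted = 0.953 × 105 → ξ = 100.1 kmol/h.
Outlet (n = n₀ + ν ξ):
  CH₃OH: 105 − 1(100.1) = 4.935
  O₂: 273.7 − 1.5(100.1) = 123.6
  CO₂: 0 + 1(100.1) = 100.1
  H₂O: 0 + 2(100.1) = 200.1
Total out = 4.935 + 123.6 + 100.1 + 200.1 = 428.8 kmol/h.

429 kmol/h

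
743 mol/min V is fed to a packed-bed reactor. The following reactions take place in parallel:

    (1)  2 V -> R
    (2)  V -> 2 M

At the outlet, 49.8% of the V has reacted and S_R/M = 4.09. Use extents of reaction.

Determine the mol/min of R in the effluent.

174 mol/min

Conversion of V: V consumed = 0.498 × 743 = 370 mol/min = 2ξ₁ + 1ξ₂.
Selectivity: 1ξ₁ / (2ξ₂) = 4.09 → ξ₁ = 8.18 ξ₂.
Substitute: (2·8.18 + 1) ξ₂ = 370 → ξ₂ = 21.31 mol/min, ξ₁ = 174.3 mol/min.
Outlet amounts (n = n₀ + Σ ν·ξ):
  V: 743 − 2(174.3) − 1(21.31) = 373
  R: 0 + 1(174.3) = 174.3
  M: 0 + 2(21.31) = 42.63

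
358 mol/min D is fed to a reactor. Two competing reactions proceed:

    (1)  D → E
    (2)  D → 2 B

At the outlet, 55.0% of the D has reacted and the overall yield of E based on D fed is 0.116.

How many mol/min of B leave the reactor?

Yield of E: 1ξ₁ / 358 = 0.116 → ξ₁ = 41.53 mol/min.
Conversion of D: 1ξ₁ + 1ξ₂ = 0.55 × 358 = 196.9 → ξ₂ = 155.4 mol/min.
Outlet amounts (n = n₀ + Σ ν·ξ):
  D: 358 − 1(41.53) − 1(155.4) = 161.1
  E: 0 + 1(41.53) = 41.53
  B: 0 + 2(155.4) = 310.7

311 mol/min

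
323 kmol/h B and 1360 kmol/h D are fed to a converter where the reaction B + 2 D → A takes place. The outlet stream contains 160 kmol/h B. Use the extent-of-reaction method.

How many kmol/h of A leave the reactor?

163 kmol/h

For B: n = n₀ − 1ξ → 160 = 323 − 1ξ, giving ξ = 163 kmol/h.
Outlet amounts (n = n₀ + ν ξ):
  B: 323 − 1(163) = 160
  D: 1360 − 2(163) = 1034
  A: 0 + 1(163) = 163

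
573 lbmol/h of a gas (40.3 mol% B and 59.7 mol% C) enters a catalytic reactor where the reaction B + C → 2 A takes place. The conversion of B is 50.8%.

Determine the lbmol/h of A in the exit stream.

235 lbmol/h

B reacted = 0.508 × 230.9 = 117.3 lbmol/h; ν_B = −1, so ξ = 117.3/1 = 117.3 lbmol/h.
Outlet amounts (n = n₀ + ν ξ):
  B: 230.9 − 1(117.3) = 113.6
  C: 342.1 − 1(117.3) = 224.8
  A: 0 + 2(117.3) = 234.6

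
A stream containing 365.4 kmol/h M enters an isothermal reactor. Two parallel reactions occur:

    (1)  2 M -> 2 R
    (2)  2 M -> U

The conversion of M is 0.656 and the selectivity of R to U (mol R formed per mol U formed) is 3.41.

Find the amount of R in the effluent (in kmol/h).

Conversion of M: M consumed = 0.656 × 365.4 = 239.7 kmol/h = 2ξ₁ + 2ξ₂.
Selectivity: 2ξ₁ / (1ξ₂) = 3.41 → ξ₁ = 1.705 ξ₂.
Substitute: (2·1.705 + 2) ξ₂ = 239.7 → ξ₂ = 44.31 kmol/h, ξ₁ = 75.54 kmol/h.
Outlet amounts (n = n₀ + Σ ν·ξ):
  M: 365.4 − 2(75.54) − 2(44.31) = 125.7
  R: 0 + 2(75.54) = 151.1
  U: 0 + 1(44.31) = 44.31

151 kmol/h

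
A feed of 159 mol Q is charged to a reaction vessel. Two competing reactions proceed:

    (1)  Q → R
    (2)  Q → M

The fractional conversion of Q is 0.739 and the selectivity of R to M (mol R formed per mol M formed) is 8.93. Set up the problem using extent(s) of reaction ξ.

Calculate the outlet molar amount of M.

11.8 mol

Conversion of Q: Q consumed = 0.739 × 159 = 117.5 mol = 1ξ₁ + 1ξ₂.
Selectivity: 1ξ₁ / (1ξ₂) = 8.93 → ξ₁ = 8.93 ξ₂.
Substitute: (1·8.93 + 1) ξ₂ = 117.5 → ξ₂ = 11.83 mol, ξ₁ = 105.7 mol.
Outlet amounts (n = n₀ + Σ ν·ξ):
  Q: 159 − 1(105.7) − 1(11.83) = 41.5
  R: 0 + 1(105.7) = 105.7
  M: 0 + 1(11.83) = 11.83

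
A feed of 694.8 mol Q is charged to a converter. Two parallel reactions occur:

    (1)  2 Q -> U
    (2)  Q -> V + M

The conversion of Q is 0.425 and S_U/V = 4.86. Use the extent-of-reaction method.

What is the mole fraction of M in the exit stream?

Conversion of Q: Q consumed = 0.425 × 694.8 = 295.3 mol = 2ξ₁ + 1ξ₂.
Selectivity: 1ξ₁ / (1ξ₂) = 4.86 → ξ₁ = 4.86 ξ₂.
Substitute: (2·4.86 + 1) ξ₂ = 295.3 → ξ₂ = 27.55 mol, ξ₁ = 133.9 mol.
Outlet amounts (n = n₀ + Σ ν·ξ):
  Q: 694.8 − 2(133.9) − 1(27.55) = 399.5
  U: 0 + 1(133.9) = 133.9
  V: 0 + 1(27.55) = 27.55
  M: 0 + 1(27.55) = 27.55
Total out = 588.5 mol; y_M = 27.55 / 588.5 = 0.04681.

0.0468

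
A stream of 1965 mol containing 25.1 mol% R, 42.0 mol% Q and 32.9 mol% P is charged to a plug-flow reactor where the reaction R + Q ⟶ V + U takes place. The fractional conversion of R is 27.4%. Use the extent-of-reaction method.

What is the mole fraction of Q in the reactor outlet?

R reacted = 0.274 × 493.2 = 135.1 mol; ν_R = −1, so ξ = 135.1/1 = 135.1 mol.
Outlet amounts (n = n₀ + ν ξ):
  R: 493.2 − 1(135.1) = 358.1
  Q: 825.3 − 1(135.1) = 690.2
  V: 0 + 1(135.1) = 135.1
  U: 0 + 1(135.1) = 135.1
  P: 646.5 (inert)
Total out = 1965 mol; y_Q = 690.2 / 1965 = 0.3512.

0.351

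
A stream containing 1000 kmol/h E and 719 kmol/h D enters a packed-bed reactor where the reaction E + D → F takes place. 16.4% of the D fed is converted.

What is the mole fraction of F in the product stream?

D reacted = 0.164 × 719 = 117.9 kmol/h; ν_D = −1, so ξ = 117.9/1 = 117.9 kmol/h.
Outlet amounts (n = n₀ + ν ξ):
  E: 1000 − 1(117.9) = 882.1
  D: 719 − 1(117.9) = 601.1
  F: 0 + 1(117.9) = 117.9
Total out = 1601 kmol/h; y_F = 117.9 / 1601 = 0.07365.

0.0736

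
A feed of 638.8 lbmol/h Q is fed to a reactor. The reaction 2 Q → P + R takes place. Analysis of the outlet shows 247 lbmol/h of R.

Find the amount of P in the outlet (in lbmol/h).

For R: n = n₀ + 1ξ → 247 = 0 + 1ξ, giving ξ = 247 lbmol/h.
Outlet amounts (n = n₀ + ν ξ):
  Q: 638.8 − 2(247) = 144.8
  P: 0 + 1(247) = 247
  R: 0 + 1(247) = 247

247 lbmol/h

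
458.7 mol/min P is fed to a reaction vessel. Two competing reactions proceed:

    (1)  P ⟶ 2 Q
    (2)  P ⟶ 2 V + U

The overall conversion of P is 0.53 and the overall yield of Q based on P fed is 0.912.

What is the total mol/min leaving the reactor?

Yield of Q: 2ξ₁ / 458.7 = 0.912 → ξ₁ = 209.2 mol/min.
Conversion of P: 1ξ₁ + 1ξ₂ = 0.53 × 458.7 = 243.1 → ξ₂ = 33.94 mol/min.
Outlet amounts (n = n₀ + Σ ν·ξ):
  P: 458.7 − 1(209.2) − 1(33.94) = 215.6
  Q: 0 + 2(209.2) = 418.3
  V: 0 + 2(33.94) = 67.89
  U: 0 + 1(33.94) = 33.94
Total out = 215.6 + 418.3 + 67.89 + 33.94 = 735.8 mol/min.

736 mol/min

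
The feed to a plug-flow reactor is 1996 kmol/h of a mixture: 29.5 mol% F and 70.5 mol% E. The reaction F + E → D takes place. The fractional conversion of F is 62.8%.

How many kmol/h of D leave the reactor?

370 kmol/h

F reacted = 0.628 × 588.8 = 369.8 kmol/h; ν_F = −1, so ξ = 369.8/1 = 369.8 kmol/h.
Outlet amounts (n = n₀ + ν ξ):
  F: 588.8 − 1(369.8) = 219
  E: 1407 − 1(369.8) = 1037
  D: 0 + 1(369.8) = 369.8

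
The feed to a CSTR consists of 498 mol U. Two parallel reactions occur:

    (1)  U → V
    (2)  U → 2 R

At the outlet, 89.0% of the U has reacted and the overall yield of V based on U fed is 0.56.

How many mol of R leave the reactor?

Yield of V: 1ξ₁ / 498 = 0.56 → ξ₁ = 278.9 mol.
Conversion of U: 1ξ₁ + 1ξ₂ = 0.89 × 498 = 443.2 → ξ₂ = 164.3 mol.
Outlet amounts (n = n₀ + Σ ν·ξ):
  U: 498 − 1(278.9) − 1(164.3) = 54.78
  V: 0 + 1(278.9) = 278.9
  R: 0 + 2(164.3) = 328.7

329 mol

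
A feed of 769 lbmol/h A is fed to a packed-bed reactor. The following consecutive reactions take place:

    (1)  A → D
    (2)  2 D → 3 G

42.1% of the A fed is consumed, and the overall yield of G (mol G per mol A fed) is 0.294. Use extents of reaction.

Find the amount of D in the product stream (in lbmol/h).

Conversion of A: A consumed = 1ξ₁ = 0.421 × 769 → ξ₁ = 323.7 lbmol/h.
Yield of G: 3ξ₂ / 769 = 0.294 → ξ₂ = 75.36 lbmol/h.
Outlet amounts (n = n₀ + Σ ν·ξ):
  A: 769 − 1(323.7) = 445.3
  D: 0 + 1(323.7) − 2(75.36) = 173
  G: 0 + 3(75.36) = 226.1

173 lbmol/h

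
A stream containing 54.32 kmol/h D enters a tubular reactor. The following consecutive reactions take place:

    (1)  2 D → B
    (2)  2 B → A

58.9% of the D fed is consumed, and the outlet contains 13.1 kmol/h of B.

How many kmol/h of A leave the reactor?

Conversion of D: D consumed = 2ξ₁ = 0.589 × 54.32 → ξ₁ = 16 kmol/h.
B balance: n_B = 0 + 1ξ₁ − 2ξ₂ = 13.1 → ξ₂ = (1·16 − 13.1)/2 = 1.449 kmol/h.
Outlet amounts (n = n₀ + Σ ν·ξ):
  D: 54.32 − 2(16) = 22.33
  B: 0 + 1(16) − 2(1.449) = 13.1
  A: 0 + 1(1.449) = 1.449

1.45 kmol/h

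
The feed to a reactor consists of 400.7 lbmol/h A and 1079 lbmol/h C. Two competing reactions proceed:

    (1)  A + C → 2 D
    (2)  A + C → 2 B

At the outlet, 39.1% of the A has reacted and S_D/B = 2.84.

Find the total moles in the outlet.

1480 lbmol/h

Conversion of A: A consumed = 0.391 × 400.7 = 156.7 lbmol/h = 1ξ₁ + 1ξ₂.
Selectivity: 2ξ₁ / (2ξ₂) = 2.84 → ξ₁ = 2.84 ξ₂.
Substitute: (1·2.84 + 1) ξ₂ = 156.7 → ξ₂ = 40.8 lbmol/h, ξ₁ = 115.9 lbmol/h.
Outlet amounts (n = n₀ + Σ ν·ξ):
  A: 400.7 − 1(115.9) − 1(40.8) = 244
  C: 1079 − 1(115.9) − 1(40.8) = 922.3
  D: 0 + 2(115.9) = 231.7
  B: 0 + 2(40.8) = 81.6
Total out = 244 + 922.3 + 231.7 + 81.6 = 1480 lbmol/h.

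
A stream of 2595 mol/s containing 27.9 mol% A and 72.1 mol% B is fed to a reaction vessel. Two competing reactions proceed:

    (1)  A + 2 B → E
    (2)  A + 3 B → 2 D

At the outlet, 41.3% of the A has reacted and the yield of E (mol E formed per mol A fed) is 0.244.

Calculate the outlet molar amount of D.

Yield of E: 1ξ₁ / 724 = 0.244 → ξ₁ = 176.7 mol/s.
Conversion of A: 1ξ₁ + 1ξ₂ = 0.413 × 724 = 299 → ξ₂ = 122.4 mol/s.
Outlet amounts (n = n₀ + Σ ν·ξ):
  A: 724 − 1(176.7) − 1(122.4) = 425
  B: 1871 − 2(176.7) − 3(122.4) = 1151
  E: 0 + 1(176.7) = 176.7
  D: 0 + 2(122.4) = 244.7

245 mol/s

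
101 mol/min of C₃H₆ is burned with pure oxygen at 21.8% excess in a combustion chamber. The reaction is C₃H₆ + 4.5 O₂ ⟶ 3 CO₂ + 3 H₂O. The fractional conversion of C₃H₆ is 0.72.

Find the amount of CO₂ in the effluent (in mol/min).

Stoichiometric O₂ = 4.5 × 101 = 454.5 mol/min; O₂ fed = 454.5 × 1.218 = 553.6 mol/min.
Fuel reacted = 0.72 × 101 → ξ = 72.72 mol/min.
Outlet (n = n₀ + ν ξ):
  C₃H₆: 101 − 1(72.72) = 28.28
  O₂: 553.6 − 4.5(72.72) = 226.3
  CO₂: 0 + 3(72.72) = 218.2
  H₂O: 0 + 3(72.72) = 218.2

218 mol/min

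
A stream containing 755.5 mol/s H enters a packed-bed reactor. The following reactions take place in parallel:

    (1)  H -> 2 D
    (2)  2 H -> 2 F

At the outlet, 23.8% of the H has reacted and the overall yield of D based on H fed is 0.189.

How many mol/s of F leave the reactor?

108 mol/s

Yield of D: 2ξ₁ / 755.5 = 0.189 → ξ₁ = 71.39 mol/s.
Conversion of H: 1ξ₁ + 2ξ₂ = 0.238 × 755.5 = 179.8 → ξ₂ = 54.21 mol/s.
Outlet amounts (n = n₀ + Σ ν·ξ):
  H: 755.5 − 1(71.39) − 2(54.21) = 575.7
  D: 0 + 2(71.39) = 142.8
  F: 0 + 2(54.21) = 108.4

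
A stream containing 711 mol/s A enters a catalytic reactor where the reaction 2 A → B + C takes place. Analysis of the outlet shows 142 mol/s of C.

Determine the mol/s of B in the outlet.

142 mol/s

For C: n = n₀ + 1ξ → 142 = 0 + 1ξ, giving ξ = 142 mol/s.
Outlet amounts (n = n₀ + ν ξ):
  A: 711 − 2(142) = 427
  B: 0 + 1(142) = 142
  C: 0 + 1(142) = 142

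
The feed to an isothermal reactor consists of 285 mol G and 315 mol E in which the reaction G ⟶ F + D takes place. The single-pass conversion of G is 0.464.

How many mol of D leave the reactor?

132 mol

G reacted = 0.464 × 285 = 132.2 mol; ν_G = −1, so ξ = 132.2/1 = 132.2 mol.
Outlet amounts (n = n₀ + ν ξ):
  G: 285 − 1(132.2) = 152.8
  F: 0 + 1(132.2) = 132.2
  D: 0 + 1(132.2) = 132.2
  E: 315 (inert)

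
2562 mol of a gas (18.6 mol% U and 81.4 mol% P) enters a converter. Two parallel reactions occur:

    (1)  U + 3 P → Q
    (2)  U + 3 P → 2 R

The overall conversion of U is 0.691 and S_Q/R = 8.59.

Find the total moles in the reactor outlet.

Conversion of U: U consumed = 0.691 × 476.5 = 329.3 mol = 1ξ₁ + 1ξ₂.
Selectivity: 1ξ₁ / (2ξ₂) = 8.59 → ξ₁ = 17.18 ξ₂.
Substitute: (1·17.18 + 1) ξ₂ = 329.3 → ξ₂ = 18.11 mol, ξ₁ = 311.2 mol.
Outlet amounts (n = n₀ + Σ ν·ξ):
  U: 476.5 − 1(311.2) − 1(18.11) = 147.2
  P: 2085 − 3(311.2) − 3(18.11) = 1098
  Q: 0 + 1(311.2) = 311.2
  R: 0 + 2(18.11) = 36.22
Total out = 147.2 + 1098 + 311.2 + 36.22 = 1592 mol.

1590 mol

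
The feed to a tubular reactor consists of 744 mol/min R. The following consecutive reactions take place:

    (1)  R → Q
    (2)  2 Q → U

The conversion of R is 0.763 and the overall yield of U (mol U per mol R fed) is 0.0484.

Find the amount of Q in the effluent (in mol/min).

Conversion of R: R consumed = 1ξ₁ = 0.763 × 744 → ξ₁ = 567.7 mol/min.
Yield of U: 1ξ₂ / 744 = 0.0484 → ξ₂ = 36.01 mol/min.
Outlet amounts (n = n₀ + Σ ν·ξ):
  R: 744 − 1(567.7) = 176.3
  Q: 0 + 1(567.7) − 2(36.01) = 495.7
  U: 0 + 1(36.01) = 36.01

496 mol/min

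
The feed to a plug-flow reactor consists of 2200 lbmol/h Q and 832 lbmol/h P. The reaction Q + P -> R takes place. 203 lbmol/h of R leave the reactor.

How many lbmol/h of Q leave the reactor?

2000 lbmol/h

For R: n = n₀ + 1ξ → 203 = 0 + 1ξ, giving ξ = 203 lbmol/h.
Outlet amounts (n = n₀ + ν ξ):
  Q: 2200 − 1(203) = 1997
  P: 832 − 1(203) = 629
  R: 0 + 1(203) = 203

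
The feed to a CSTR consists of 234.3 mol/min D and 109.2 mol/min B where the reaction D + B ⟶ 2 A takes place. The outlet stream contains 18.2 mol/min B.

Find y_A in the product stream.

0.53

For B: n = n₀ − 1ξ → 18.2 = 109.2 − 1ξ, giving ξ = 91 mol/min.
Outlet amounts (n = n₀ + ν ξ):
  D: 234.3 − 1(91) = 143.3
  B: 109.2 − 1(91) = 18.2
  A: 0 + 2(91) = 182
Total out = 343.5 mol/min; y_A = 182 / 343.5 = 0.5298.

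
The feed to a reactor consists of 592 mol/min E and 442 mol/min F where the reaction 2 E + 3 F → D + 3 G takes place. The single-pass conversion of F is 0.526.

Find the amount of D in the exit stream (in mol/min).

77.5 mol/min

F reacted = 0.526 × 442 = 232.5 mol/min; ν_F = −3, so ξ = 232.5/3 = 77.5 mol/min.
Outlet amounts (n = n₀ + ν ξ):
  E: 592 − 2(77.5) = 437
  F: 442 − 3(77.5) = 209.5
  D: 0 + 1(77.5) = 77.5
  G: 0 + 3(77.5) = 232.5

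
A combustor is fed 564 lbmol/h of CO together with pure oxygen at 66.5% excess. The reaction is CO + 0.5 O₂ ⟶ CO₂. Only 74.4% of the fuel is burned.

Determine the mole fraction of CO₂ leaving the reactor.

0.509

Stoichiometric O₂ = 0.5 × 564 = 282 lbmol/h; O₂ fed = 282 × 1.665 = 469.5 lbmol/h.
Fuel reacted = 0.744 × 564 → ξ = 419.6 lbmol/h.
Outlet (n = n₀ + ν ξ):
  CO: 564 − 1(419.6) = 144.4
  O₂: 469.5 − 0.5(419.6) = 259.7
  CO₂: 0 + 1(419.6) = 419.6
Total out = 823.7 lbmol/h; y_CO₂ = 419.6 / 823.7 = 0.5094.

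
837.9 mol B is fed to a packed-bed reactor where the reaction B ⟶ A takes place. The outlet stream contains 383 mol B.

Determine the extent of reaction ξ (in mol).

For B: n = n₀ − 1ξ → 383 = 837.9 − 1ξ, giving ξ = 454.9 mol.
Outlet amounts (n = n₀ + ν ξ):
  B: 837.9 − 1(454.9) = 383
  A: 0 + 1(454.9) = 454.9

ξ = 455 mol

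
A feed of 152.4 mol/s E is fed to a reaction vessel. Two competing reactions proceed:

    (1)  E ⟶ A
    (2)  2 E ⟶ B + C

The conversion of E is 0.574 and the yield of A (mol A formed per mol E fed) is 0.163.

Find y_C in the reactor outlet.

0.205

Yield of A: 1ξ₁ / 152.4 = 0.163 → ξ₁ = 24.84 mol/s.
Conversion of E: 1ξ₁ + 2ξ₂ = 0.574 × 152.4 = 87.48 → ξ₂ = 31.32 mol/s.
Outlet amounts (n = n₀ + Σ ν·ξ):
  E: 152.4 − 1(24.84) − 2(31.32) = 64.92
  A: 0 + 1(24.84) = 24.84
  B: 0 + 1(31.32) = 31.32
  C: 0 + 1(31.32) = 31.32
Total out = 152.4 mol/s; y_C = 31.32 / 152.4 = 0.2055.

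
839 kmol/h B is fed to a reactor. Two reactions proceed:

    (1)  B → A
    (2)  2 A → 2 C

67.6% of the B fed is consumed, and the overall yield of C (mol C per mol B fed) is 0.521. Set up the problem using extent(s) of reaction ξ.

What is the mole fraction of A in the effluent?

0.155

Conversion of B: B consumed = 1ξ₁ = 0.676 × 839 → ξ₁ = 567.2 kmol/h.
Yield of C: 2ξ₂ / 839 = 0.521 → ξ₂ = 218.6 kmol/h.
Outlet amounts (n = n₀ + Σ ν·ξ):
  B: 839 − 1(567.2) = 271.8
  A: 0 + 1(567.2) − 2(218.6) = 130
  C: 0 + 2(218.6) = 437.1
Total out = 839 kmol/h; y_A = 130 / 839 = 0.155.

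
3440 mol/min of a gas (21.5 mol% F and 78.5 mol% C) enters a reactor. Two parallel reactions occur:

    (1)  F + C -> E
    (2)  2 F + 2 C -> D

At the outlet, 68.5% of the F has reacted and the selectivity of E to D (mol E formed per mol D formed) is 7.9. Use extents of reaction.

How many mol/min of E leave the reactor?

Conversion of F: F consumed = 0.685 × 739.6 = 506.6 mol/min = 1ξ₁ + 2ξ₂.
Selectivity: 1ξ₁ / (1ξ₂) = 7.9 → ξ₁ = 7.9 ξ₂.
Substitute: (1·7.9 + 2) ξ₂ = 506.6 → ξ₂ = 51.17 mol/min, ξ₁ = 404.3 mol/min.
Outlet amounts (n = n₀ + Σ ν·ξ):
  F: 739.6 − 1(404.3) − 2(51.17) = 233
  C: 2700 − 1(404.3) − 2(51.17) = 2194
  E: 0 + 1(404.3) = 404.3
  D: 0 + 1(51.17) = 51.17

404 mol/min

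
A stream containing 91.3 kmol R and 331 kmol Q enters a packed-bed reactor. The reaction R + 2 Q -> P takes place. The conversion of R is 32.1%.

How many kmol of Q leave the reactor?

R reacted = 0.321 × 91.3 = 29.31 kmol; ν_R = −1, so ξ = 29.31/1 = 29.31 kmol.
Outlet amounts (n = n₀ + ν ξ):
  R: 91.3 − 1(29.31) = 61.99
  Q: 331 − 2(29.31) = 272.4
  P: 0 + 1(29.31) = 29.31

272 kmol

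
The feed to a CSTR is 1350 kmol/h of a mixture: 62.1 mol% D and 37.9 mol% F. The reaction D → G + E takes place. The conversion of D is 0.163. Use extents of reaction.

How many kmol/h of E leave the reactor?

D reacted = 0.163 × 838.4 = 136.7 kmol/h; ν_D = −1, so ξ = 136.7/1 = 136.7 kmol/h.
Outlet amounts (n = n₀ + ν ξ):
  D: 838.4 − 1(136.7) = 701.7
  G: 0 + 1(136.7) = 136.7
  E: 0 + 1(136.7) = 136.7
  F: 511.6 (inert)

137 kmol/h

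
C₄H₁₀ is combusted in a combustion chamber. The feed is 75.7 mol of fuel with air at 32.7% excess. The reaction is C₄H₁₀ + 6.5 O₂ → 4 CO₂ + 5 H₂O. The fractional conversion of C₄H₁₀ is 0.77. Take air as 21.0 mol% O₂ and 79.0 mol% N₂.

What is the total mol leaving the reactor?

Stoichiometric O₂ = 6.5 × 75.7 = 492.1 mol; O₂ fed = 492.1 × 1.327 = 653 mol.
N₂ fed = 653 × 79/21 = 2456 mol.
Fuel reacted = 0.77 × 75.7 → ξ = 58.29 mol.
Outlet (n = n₀ + ν ξ):
  C₄H₁₀: 75.7 − 1(58.29) = 17.41
  O₂: 653 − 6.5(58.29) = 274.1
  N₂: 2456 (inert)
  CO₂: 0 + 4(58.29) = 233.2
  H₂O: 0 + 5(58.29) = 291.4
Total out = 17.41 + 274.1 + 2456 + 233.2 + 291.4 = 3272 mol.

3270 mol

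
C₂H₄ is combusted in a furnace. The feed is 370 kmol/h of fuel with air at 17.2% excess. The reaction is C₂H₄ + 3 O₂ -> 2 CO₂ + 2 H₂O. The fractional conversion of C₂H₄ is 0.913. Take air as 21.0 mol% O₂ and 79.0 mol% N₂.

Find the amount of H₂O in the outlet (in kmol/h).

Stoichiometric O₂ = 3 × 370 = 1110 kmol/h; O₂ fed = 1110 × 1.172 = 1301 kmol/h.
N₂ fed = 1301 × 79/21 = 4894 kmol/h.
Fuel reacted = 0.913 × 370 → ξ = 337.8 kmol/h.
Outlet (n = n₀ + ν ξ):
  C₂H₄: 370 − 1(337.8) = 32.19
  O₂: 1301 − 3(337.8) = 287.5
  N₂: 4894 (inert)
  CO₂: 0 + 2(337.8) = 675.6
  H₂O: 0 + 2(337.8) = 675.6

676 kmol/h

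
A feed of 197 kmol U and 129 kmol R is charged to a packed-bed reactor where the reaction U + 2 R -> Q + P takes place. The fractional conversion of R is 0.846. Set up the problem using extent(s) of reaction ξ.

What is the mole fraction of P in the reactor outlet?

R reacted = 0.846 × 129 = 109.1 kmol; ν_R = −2, so ξ = 109.1/2 = 54.57 kmol.
Outlet amounts (n = n₀ + ν ξ):
  U: 197 − 1(54.57) = 142.4
  R: 129 − 2(54.57) = 19.87
  Q: 0 + 1(54.57) = 54.57
  P: 0 + 1(54.57) = 54.57
Total out = 271.4 kmol; y_P = 54.57 / 271.4 = 0.201.

0.201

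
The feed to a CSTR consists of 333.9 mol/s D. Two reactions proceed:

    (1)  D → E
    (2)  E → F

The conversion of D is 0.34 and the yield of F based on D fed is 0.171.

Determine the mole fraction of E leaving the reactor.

Conversion of D: D consumed = 1ξ₁ = 0.34 × 333.9 → ξ₁ = 113.5 mol/s.
Yield of F: 1ξ₂ / 333.9 = 0.171 → ξ₂ = 57.1 mol/s.
Outlet amounts (n = n₀ + Σ ν·ξ):
  D: 333.9 − 1(113.5) = 220.4
  E: 0 + 1(113.5) − 1(57.1) = 56.43
  F: 0 + 1(57.1) = 57.1
Total out = 333.9 mol/s; y_E = 56.43 / 333.9 = 0.169.

0.169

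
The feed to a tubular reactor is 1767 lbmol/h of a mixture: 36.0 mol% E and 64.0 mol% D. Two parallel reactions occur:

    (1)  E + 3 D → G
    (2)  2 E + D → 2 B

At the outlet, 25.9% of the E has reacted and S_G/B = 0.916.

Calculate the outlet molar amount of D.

852 lbmol/h

Conversion of E: E consumed = 0.259 × 636.1 = 164.8 lbmol/h = 1ξ₁ + 2ξ₂.
Selectivity: 1ξ₁ / (2ξ₂) = 0.916 → ξ₁ = 1.832 ξ₂.
Substitute: (1·1.832 + 2) ξ₂ = 164.8 → ξ₂ = 42.99 lbmol/h, ξ₁ = 78.77 lbmol/h.
Outlet amounts (n = n₀ + Σ ν·ξ):
  E: 636.1 − 1(78.77) − 2(42.99) = 471.4
  D: 1131 − 3(78.77) − 1(42.99) = 851.6
  G: 0 + 1(78.77) = 78.77
  B: 0 + 2(42.99) = 85.99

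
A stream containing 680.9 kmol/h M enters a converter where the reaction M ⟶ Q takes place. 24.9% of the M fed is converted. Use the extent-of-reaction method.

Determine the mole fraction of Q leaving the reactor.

0.249

M reacted = 0.249 × 680.9 = 169.5 kmol/h; ν_M = −1, so ξ = 169.5/1 = 169.5 kmol/h.
Outlet amounts (n = n₀ + ν ξ):
  M: 680.9 − 1(169.5) = 511.4
  Q: 0 + 1(169.5) = 169.5
Total out = 680.9 kmol/h; y_Q = 169.5 / 680.9 = 0.249.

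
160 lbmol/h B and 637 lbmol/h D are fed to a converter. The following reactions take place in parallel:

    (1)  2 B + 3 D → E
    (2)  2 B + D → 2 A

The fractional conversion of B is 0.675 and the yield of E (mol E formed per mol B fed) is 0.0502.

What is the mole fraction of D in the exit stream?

0.789

Yield of E: 1ξ₁ / 160 = 0.0502 → ξ₁ = 8.032 lbmol/h.
Conversion of B: 2ξ₁ + 2ξ₂ = 0.675 × 160 = 108 → ξ₂ = 45.97 lbmol/h.
Outlet amounts (n = n₀ + Σ ν·ξ):
  B: 160 − 2(8.032) − 2(45.97) = 52
  D: 637 − 3(8.032) − 1(45.97) = 566.9
  E: 0 + 1(8.032) = 8.032
  A: 0 + 2(45.97) = 91.94
Total out = 718.9 lbmol/h; y_D = 566.9 / 718.9 = 0.7886.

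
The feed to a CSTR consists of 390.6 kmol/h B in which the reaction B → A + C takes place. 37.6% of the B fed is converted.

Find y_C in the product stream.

B reacted = 0.376 × 390.6 = 146.9 kmol/h; ν_B = −1, so ξ = 146.9/1 = 146.9 kmol/h.
Outlet amounts (n = n₀ + ν ξ):
  B: 390.6 − 1(146.9) = 243.7
  A: 0 + 1(146.9) = 146.9
  C: 0 + 1(146.9) = 146.9
Total out = 537.5 kmol/h; y_C = 146.9 / 537.5 = 0.2733.

0.273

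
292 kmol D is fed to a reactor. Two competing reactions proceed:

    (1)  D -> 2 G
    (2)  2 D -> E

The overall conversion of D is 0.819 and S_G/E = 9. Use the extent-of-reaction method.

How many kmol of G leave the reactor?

Conversion of D: D consumed = 0.819 × 292 = 239.1 kmol = 1ξ₁ + 2ξ₂.
Selectivity: 2ξ₁ / (1ξ₂) = 9 → ξ₁ = 4.5 ξ₂.
Substitute: (1·4.5 + 2) ξ₂ = 239.1 → ξ₂ = 36.79 kmol, ξ₁ = 165.6 kmol.
Outlet amounts (n = n₀ + Σ ν·ξ):
  D: 292 − 1(165.6) − 2(36.79) = 52.85
  G: 0 + 2(165.6) = 331.1
  E: 0 + 1(36.79) = 36.79

331 kmol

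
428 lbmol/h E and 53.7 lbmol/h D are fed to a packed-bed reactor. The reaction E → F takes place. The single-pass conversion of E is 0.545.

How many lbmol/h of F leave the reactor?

E reacted = 0.545 × 428 = 233.3 lbmol/h; ν_E = −1, so ξ = 233.3/1 = 233.3 lbmol/h.
Outlet amounts (n = n₀ + ν ξ):
  E: 428 − 1(233.3) = 194.7
  F: 0 + 1(233.3) = 233.3
  D: 53.7 (inert)

233 lbmol/h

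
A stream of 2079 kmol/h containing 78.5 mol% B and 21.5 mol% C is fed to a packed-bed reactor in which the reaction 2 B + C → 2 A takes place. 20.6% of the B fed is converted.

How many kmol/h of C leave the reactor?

B reacted = 0.206 × 1632 = 336.2 kmol/h; ν_B = −2, so ξ = 336.2/2 = 168.1 kmol/h.
Outlet amounts (n = n₀ + ν ξ):
  B: 1632 − 2(168.1) = 1296
  C: 447 − 1(168.1) = 278.9
  A: 0 + 2(168.1) = 336.2

279 kmol/h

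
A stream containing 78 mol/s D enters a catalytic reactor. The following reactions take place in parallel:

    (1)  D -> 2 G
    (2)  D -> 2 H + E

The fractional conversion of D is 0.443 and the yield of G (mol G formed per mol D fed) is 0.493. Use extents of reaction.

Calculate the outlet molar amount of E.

Yield of G: 2ξ₁ / 78 = 0.493 → ξ₁ = 19.23 mol/s.
Conversion of D: 1ξ₁ + 1ξ₂ = 0.443 × 78 = 34.55 → ξ₂ = 15.33 mol/s.
Outlet amounts (n = n₀ + Σ ν·ξ):
  D: 78 − 1(19.23) − 1(15.33) = 43.45
  G: 0 + 2(19.23) = 38.45
  H: 0 + 2(15.33) = 30.65
  E: 0 + 1(15.33) = 15.33

15.3 mol/s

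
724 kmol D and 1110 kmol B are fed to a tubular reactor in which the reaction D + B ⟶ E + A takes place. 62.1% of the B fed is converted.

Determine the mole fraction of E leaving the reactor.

0.376

B reacted = 0.621 × 1110 = 689.3 kmol; ν_B = −1, so ξ = 689.3/1 = 689.3 kmol.
Outlet amounts (n = n₀ + ν ξ):
  D: 724 − 1(689.3) = 34.69
  B: 1110 − 1(689.3) = 420.7
  E: 0 + 1(689.3) = 689.3
  A: 0 + 1(689.3) = 689.3
Total out = 1834 kmol; y_E = 689.3 / 1834 = 0.3759.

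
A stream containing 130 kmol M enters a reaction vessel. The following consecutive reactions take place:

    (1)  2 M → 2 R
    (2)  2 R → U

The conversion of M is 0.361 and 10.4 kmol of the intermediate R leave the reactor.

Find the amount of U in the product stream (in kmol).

18.3 kmol

Conversion of M: M consumed = 2ξ₁ = 0.361 × 130 → ξ₁ = 23.46 kmol.
R balance: n_R = 0 + 2ξ₁ − 2ξ₂ = 10.4 → ξ₂ = (2·23.46 − 10.4)/2 = 18.27 kmol.
Outlet amounts (n = n₀ + Σ ν·ξ):
  M: 130 − 2(23.46) = 83.07
  R: 0 + 2(23.46) − 2(18.27) = 10.4
  U: 0 + 1(18.27) = 18.27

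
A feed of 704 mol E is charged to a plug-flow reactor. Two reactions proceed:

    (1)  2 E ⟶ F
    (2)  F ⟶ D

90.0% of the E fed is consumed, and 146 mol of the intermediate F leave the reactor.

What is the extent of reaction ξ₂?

ξ₂ = 171 mol

Conversion of E: E consumed = 2ξ₁ = 0.9 × 704 → ξ₁ = 316.8 mol.
F balance: n_F = 0 + 1ξ₁ − 1ξ₂ = 146 → ξ₂ = (1·316.8 − 146)/1 = 170.8 mol.
Outlet amounts (n = n₀ + Σ ν·ξ):
  E: 704 − 2(316.8) = 70.4
  F: 0 + 1(316.8) − 1(170.8) = 146
  D: 0 + 1(170.8) = 170.8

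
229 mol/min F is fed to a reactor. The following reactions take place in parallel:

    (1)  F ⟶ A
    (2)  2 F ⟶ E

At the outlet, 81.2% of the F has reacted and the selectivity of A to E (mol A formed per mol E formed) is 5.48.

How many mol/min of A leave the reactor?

Conversion of F: F consumed = 0.812 × 229 = 185.9 mol/min = 1ξ₁ + 2ξ₂.
Selectivity: 1ξ₁ / (1ξ₂) = 5.48 → ξ₁ = 5.48 ξ₂.
Substitute: (1·5.48 + 2) ξ₂ = 185.9 → ξ₂ = 24.86 mol/min, ξ₁ = 136.2 mol/min.
Outlet amounts (n = n₀ + Σ ν·ξ):
  F: 229 − 1(136.2) − 2(24.86) = 43.05
  A: 0 + 1(136.2) = 136.2
  E: 0 + 1(24.86) = 24.86

136 mol/min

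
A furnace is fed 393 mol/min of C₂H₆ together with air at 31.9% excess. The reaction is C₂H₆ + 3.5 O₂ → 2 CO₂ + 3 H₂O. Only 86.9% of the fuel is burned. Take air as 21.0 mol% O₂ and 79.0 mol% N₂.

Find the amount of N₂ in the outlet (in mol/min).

Stoichiometric O₂ = 3.5 × 393 = 1376 mol/min; O₂ fed = 1376 × 1.319 = 1814 mol/min.
N₂ fed = 1814 × 79/21 = 6825 mol/min.
Fuel reacted = 0.869 × 393 → ξ = 341.5 mol/min.
Outlet (n = n₀ + ν ξ):
  C₂H₆: 393 − 1(341.5) = 51.48
  O₂: 1814 − 3.5(341.5) = 619
  N₂: 6825 (inert)
  CO₂: 0 + 2(341.5) = 683
  H₂O: 0 + 3(341.5) = 1025

6830 mol/min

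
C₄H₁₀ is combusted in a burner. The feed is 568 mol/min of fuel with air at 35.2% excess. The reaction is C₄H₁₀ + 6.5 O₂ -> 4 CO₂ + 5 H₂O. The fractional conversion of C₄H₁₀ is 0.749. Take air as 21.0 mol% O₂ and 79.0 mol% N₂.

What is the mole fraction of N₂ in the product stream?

Stoichiometric O₂ = 6.5 × 568 = 3692 mol/min; O₂ fed = 3692 × 1.352 = 4992 mol/min.
N₂ fed = 4992 × 79/21 = 18780 mol/min.
Fuel reacted = 0.749 × 568 → ξ = 425.4 mol/min.
Outlet (n = n₀ + ν ξ):
  C₄H₁₀: 568 − 1(425.4) = 142.6
  O₂: 4992 − 6.5(425.4) = 2226
  N₂: 18780 (inert)
  CO₂: 0 + 4(425.4) = 1702
  H₂O: 0 + 5(425.4) = 2127
Total out = 24980 mol/min; y_N₂ = 18780 / 24980 = 0.7518.

0.752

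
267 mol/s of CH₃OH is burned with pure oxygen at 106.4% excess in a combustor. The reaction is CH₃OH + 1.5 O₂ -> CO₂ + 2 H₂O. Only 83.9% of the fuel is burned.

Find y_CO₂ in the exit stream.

Stoichiometric O₂ = 1.5 × 267 = 400.5 mol/s; O₂ fed = 400.5 × 2.064 = 826.6 mol/s.
Fuel reacted = 0.839 × 267 → ξ = 224 mol/s.
Outlet (n = n₀ + ν ξ):
  CH₃OH: 267 − 1(224) = 42.99
  O₂: 826.6 − 1.5(224) = 490.6
  CO₂: 0 + 1(224) = 224
  H₂O: 0 + 2(224) = 448
Total out = 1206 mol/s; y_CO₂ = 224 / 1206 = 0.1858.

0.186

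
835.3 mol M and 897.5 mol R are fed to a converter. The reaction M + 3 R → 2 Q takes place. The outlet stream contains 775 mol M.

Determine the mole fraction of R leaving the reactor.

For M: n = n₀ − 1ξ → 775 = 835.3 − 1ξ, giving ξ = 60.3 mol.
Outlet amounts (n = n₀ + ν ξ):
  M: 835.3 − 1(60.3) = 775
  R: 897.5 − 3(60.3) = 716.6
  Q: 0 + 2(60.3) = 120.6
Total out = 1612 mol; y_R = 716.6 / 1612 = 0.4445.

0.444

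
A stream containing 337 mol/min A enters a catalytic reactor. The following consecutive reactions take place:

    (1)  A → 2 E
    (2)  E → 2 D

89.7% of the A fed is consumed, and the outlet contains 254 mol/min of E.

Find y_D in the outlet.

Conversion of A: A consumed = 1ξ₁ = 0.897 × 337 → ξ₁ = 302.3 mol/min.
E balance: n_E = 0 + 2ξ₁ − 1ξ₂ = 254 → ξ₂ = (2·302.3 − 254)/1 = 350.6 mol/min.
Outlet amounts (n = n₀ + Σ ν·ξ):
  A: 337 − 1(302.3) = 34.71
  E: 0 + 2(302.3) − 1(350.6) = 254
  D: 0 + 2(350.6) = 701.2
Total out = 989.9 mol/min; y_D = 701.2 / 989.9 = 0.7083.

0.708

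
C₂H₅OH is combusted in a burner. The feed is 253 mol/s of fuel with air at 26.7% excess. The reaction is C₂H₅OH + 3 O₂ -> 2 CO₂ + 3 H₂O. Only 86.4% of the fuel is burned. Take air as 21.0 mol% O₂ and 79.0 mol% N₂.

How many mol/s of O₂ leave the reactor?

306 mol/s

Stoichiometric O₂ = 3 × 253 = 759 mol/s; O₂ fed = 759 × 1.267 = 961.7 mol/s.
N₂ fed = 961.7 × 79/21 = 3618 mol/s.
Fuel reacted = 0.864 × 253 → ξ = 218.6 mol/s.
Outlet (n = n₀ + ν ξ):
  C₂H₅OH: 253 − 1(218.6) = 34.41
  O₂: 961.7 − 3(218.6) = 305.9
  N₂: 3618 (inert)
  CO₂: 0 + 2(218.6) = 437.2
  H₂O: 0 + 3(218.6) = 655.8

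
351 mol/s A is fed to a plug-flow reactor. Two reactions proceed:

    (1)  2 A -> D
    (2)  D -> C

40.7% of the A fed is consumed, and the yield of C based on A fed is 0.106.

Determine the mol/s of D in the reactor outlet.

34.2 mol/s

Conversion of A: A consumed = 2ξ₁ = 0.407 × 351 → ξ₁ = 71.43 mol/s.
Yield of C: 1ξ₂ / 351 = 0.106 → ξ₂ = 37.21 mol/s.
Outlet amounts (n = n₀ + Σ ν·ξ):
  A: 351 − 2(71.43) = 208.1
  D: 0 + 1(71.43) − 1(37.21) = 34.22
  C: 0 + 1(37.21) = 37.21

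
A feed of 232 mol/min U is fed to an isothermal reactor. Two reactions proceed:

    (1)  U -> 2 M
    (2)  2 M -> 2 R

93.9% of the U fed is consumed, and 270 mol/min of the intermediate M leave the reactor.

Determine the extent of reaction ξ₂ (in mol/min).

ξ₂ = 82.8 mol/min

Conversion of U: U consumed = 1ξ₁ = 0.939 × 232 → ξ₁ = 217.8 mol/min.
M balance: n_M = 0 + 2ξ₁ − 2ξ₂ = 270 → ξ₂ = (2·217.8 − 270)/2 = 82.85 mol/min.
Outlet amounts (n = n₀ + Σ ν·ξ):
  U: 232 − 1(217.8) = 14.15
  M: 0 + 2(217.8) − 2(82.85) = 270
  R: 0 + 2(82.85) = 165.7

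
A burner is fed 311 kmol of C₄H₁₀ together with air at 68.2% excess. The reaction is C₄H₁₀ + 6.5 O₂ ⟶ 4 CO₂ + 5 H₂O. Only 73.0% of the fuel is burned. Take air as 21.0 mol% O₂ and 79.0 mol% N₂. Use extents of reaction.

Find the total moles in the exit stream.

16800 kmol

Stoichiometric O₂ = 6.5 × 311 = 2022 kmol; O₂ fed = 2022 × 1.682 = 3400 kmol.
N₂ fed = 3400 × 79/21 = 12790 kmol.
Fuel reacted = 0.73 × 311 → ξ = 227 kmol.
Outlet (n = n₀ + ν ξ):
  C₄H₁₀: 311 − 1(227) = 83.97
  O₂: 3400 − 6.5(227) = 1924
  N₂: 12790 (inert)
  CO₂: 0 + 4(227) = 908.1
  H₂O: 0 + 5(227) = 1135
Total out = 83.97 + 1924 + 12790 + 908.1 + 1135 = 16840 kmol.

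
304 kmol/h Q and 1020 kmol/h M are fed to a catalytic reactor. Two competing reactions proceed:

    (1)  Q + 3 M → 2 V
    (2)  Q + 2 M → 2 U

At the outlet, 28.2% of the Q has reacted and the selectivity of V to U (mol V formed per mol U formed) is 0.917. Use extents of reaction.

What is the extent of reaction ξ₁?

Conversion of Q: Q consumed = 0.282 × 304 = 85.73 kmol/h = 1ξ₁ + 1ξ₂.
Selectivity: 2ξ₁ / (2ξ₂) = 0.917 → ξ₁ = 0.917 ξ₂.
Substitute: (1·0.917 + 1) ξ₂ = 85.73 → ξ₂ = 44.72 kmol/h, ξ₁ = 41.01 kmol/h.
Outlet amounts (n = n₀ + Σ ν·ξ):
  Q: 304 − 1(41.01) − 1(44.72) = 218.3
  M: 1020 − 3(41.01) − 2(44.72) = 807.5
  V: 0 + 2(41.01) = 82.02
  U: 0 + 2(44.72) = 89.44

ξ₁ = 41 kmol/h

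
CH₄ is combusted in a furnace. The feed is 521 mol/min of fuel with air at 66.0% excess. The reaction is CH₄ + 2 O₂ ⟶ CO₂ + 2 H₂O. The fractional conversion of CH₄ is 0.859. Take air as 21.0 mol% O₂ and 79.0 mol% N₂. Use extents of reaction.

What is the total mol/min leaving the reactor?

Stoichiometric O₂ = 2 × 521 = 1042 mol/min; O₂ fed = 1042 × 1.660 = 1730 mol/min.
N₂ fed = 1730 × 79/21 = 6507 mol/min.
Fuel reacted = 0.859 × 521 → ξ = 447.5 mol/min.
Outlet (n = n₀ + ν ξ):
  CH₄: 521 − 1(447.5) = 73.46
  O₂: 1730 − 2(447.5) = 834.6
  N₂: 6507 (inert)
  CO₂: 0 + 1(447.5) = 447.5
  H₂O: 0 + 2(447.5) = 895.1
Total out = 73.46 + 834.6 + 6507 + 447.5 + 895.1 = 8758 mol/min.

8760 mol/min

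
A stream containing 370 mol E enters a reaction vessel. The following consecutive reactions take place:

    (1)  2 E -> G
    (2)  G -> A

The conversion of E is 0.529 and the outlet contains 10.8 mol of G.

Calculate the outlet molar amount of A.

Conversion of E: E consumed = 2ξ₁ = 0.529 × 370 → ξ₁ = 97.87 mol.
G balance: n_G = 0 + 1ξ₁ − 1ξ₂ = 10.8 → ξ₂ = (1·97.87 − 10.8)/1 = 87.07 mol.
Outlet amounts (n = n₀ + Σ ν·ξ):
  E: 370 − 2(97.87) = 174.3
  G: 0 + 1(97.87) − 1(87.07) = 10.8
  A: 0 + 1(87.07) = 87.07

87.1 mol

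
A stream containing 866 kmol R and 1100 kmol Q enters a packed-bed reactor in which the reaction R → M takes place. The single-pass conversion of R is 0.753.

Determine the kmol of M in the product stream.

R reacted = 0.753 × 866 = 652.1 kmol; ν_R = −1, so ξ = 652.1/1 = 652.1 kmol.
Outlet amounts (n = n₀ + ν ξ):
  R: 866 − 1(652.1) = 213.9
  M: 0 + 1(652.1) = 652.1
  Q: 1100 (inert)

652 kmol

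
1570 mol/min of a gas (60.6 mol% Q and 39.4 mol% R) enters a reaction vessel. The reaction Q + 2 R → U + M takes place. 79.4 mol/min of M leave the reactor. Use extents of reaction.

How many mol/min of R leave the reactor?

For M: n = n₀ + 1ξ → 79.4 = 0 + 1ξ, giving ξ = 79.4 mol/min.
Outlet amounts (n = n₀ + ν ξ):
  Q: 951.4 − 1(79.4) = 872
  R: 618.6 − 2(79.4) = 459.8
  U: 0 + 1(79.4) = 79.4
  M: 0 + 1(79.4) = 79.4

460 mol/min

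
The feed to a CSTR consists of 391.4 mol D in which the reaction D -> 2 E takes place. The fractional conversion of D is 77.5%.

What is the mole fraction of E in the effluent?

0.873

D reacted = 0.775 × 391.4 = 303.3 mol; ν_D = −1, so ξ = 303.3/1 = 303.3 mol.
Outlet amounts (n = n₀ + ν ξ):
  D: 391.4 − 1(303.3) = 88.06
  E: 0 + 2(303.3) = 606.7
Total out = 694.7 mol; y_E = 606.7 / 694.7 = 0.8732.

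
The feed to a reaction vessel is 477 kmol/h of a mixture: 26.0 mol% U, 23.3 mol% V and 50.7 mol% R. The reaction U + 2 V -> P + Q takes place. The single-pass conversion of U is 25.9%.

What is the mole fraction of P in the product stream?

U reacted = 0.259 × 124 = 32.12 kmol/h; ν_U = −1, so ξ = 32.12/1 = 32.12 kmol/h.
Outlet amounts (n = n₀ + ν ξ):
  U: 124 − 1(32.12) = 91.9
  V: 111.1 − 2(32.12) = 46.9
  P: 0 + 1(32.12) = 32.12
  Q: 0 + 1(32.12) = 32.12
  R: 241.8 (inert)
Total out = 444.9 kmol/h; y_P = 32.12 / 444.9 = 0.0722.

0.0722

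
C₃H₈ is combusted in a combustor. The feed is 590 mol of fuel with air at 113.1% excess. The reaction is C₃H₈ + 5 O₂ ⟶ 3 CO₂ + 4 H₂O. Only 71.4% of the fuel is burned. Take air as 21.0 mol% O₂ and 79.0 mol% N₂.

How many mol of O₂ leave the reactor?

4180 mol

Stoichiometric O₂ = 5 × 590 = 2950 mol; O₂ fed = 2950 × 2.131 = 6286 mol.
N₂ fed = 6286 × 79/21 = 23650 mol.
Fuel reacted = 0.714 × 590 → ξ = 421.3 mol.
Outlet (n = n₀ + ν ξ):
  C₃H₈: 590 − 1(421.3) = 168.7
  O₂: 6286 − 5(421.3) = 4180
  N₂: 23650 (inert)
  CO₂: 0 + 3(421.3) = 1264
  H₂O: 0 + 4(421.3) = 1685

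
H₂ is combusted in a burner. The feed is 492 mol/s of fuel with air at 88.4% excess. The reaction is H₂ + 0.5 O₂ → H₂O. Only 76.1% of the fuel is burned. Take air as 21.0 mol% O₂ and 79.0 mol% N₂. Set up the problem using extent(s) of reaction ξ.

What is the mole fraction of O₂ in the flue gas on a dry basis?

Stoichiometric O₂ = 0.5 × 492 = 246 mol/s; O₂ fed = 246 × 1.884 = 463.5 mol/s.
N₂ fed = 463.5 × 79/21 = 1744 mol/s.
Fuel reacted = 0.761 × 492 → ξ = 374.4 mol/s.
Outlet (n = n₀ + ν ξ):
  H₂: 492 − 1(374.4) = 117.6
  O₂: 463.5 − 0.5(374.4) = 276.3
  N₂: 1744 (inert)
  H₂O: 0 + 1(374.4) = 374.4
Dry total = 2137 mol/s; y_O₂ (dry) = 276.3 / 2137 = 0.1293.

0.129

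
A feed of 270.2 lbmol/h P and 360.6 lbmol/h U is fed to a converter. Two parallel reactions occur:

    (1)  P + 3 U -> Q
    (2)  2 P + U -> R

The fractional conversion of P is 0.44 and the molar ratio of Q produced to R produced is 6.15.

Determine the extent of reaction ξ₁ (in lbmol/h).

Conversion of P: P consumed = 0.44 × 270.2 = 118.9 lbmol/h = 1ξ₁ + 2ξ₂.
Selectivity: 1ξ₁ / (1ξ₂) = 6.15 → ξ₁ = 6.15 ξ₂.
Substitute: (1·6.15 + 2) ξ₂ = 118.9 → ξ₂ = 14.59 lbmol/h, ξ₁ = 89.71 lbmol/h.
Outlet amounts (n = n₀ + Σ ν·ξ):
  P: 270.2 − 1(89.71) − 2(14.59) = 151.3
  U: 360.6 − 3(89.71) − 1(14.59) = 76.87
  Q: 0 + 1(89.71) = 89.71
  R: 0 + 1(14.59) = 14.59

ξ₁ = 89.7 lbmol/h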